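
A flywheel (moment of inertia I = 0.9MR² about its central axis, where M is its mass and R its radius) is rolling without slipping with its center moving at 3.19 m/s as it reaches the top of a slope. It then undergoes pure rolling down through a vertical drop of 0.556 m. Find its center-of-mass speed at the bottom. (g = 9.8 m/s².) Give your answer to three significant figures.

The moment of inertia is 0.9MR², giving k ≡ I/(MR²) = 0.9.
The rolling condition ω = v/R makes the rotational term ½I(v/R)² = ½kMv², so KE_total = ½(1+k)Mv² = (19/20)Mv².
Conserving energy between top and bottom: (19/20)Mv² = (19/20)Mv₀² + Mgh, hence v² = v₀² + 2gh/(1+k).
v = √(3.19² + 2×9.8×0.556/1.9) = √15.91 ≈ 3.99 m/s.

v ≈ 3.99 m/s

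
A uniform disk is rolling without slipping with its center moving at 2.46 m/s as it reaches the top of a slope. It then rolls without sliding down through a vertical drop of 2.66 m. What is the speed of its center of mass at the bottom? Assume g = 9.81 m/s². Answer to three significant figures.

v ≈ 6.39 m/s

With I = (1/2)MR², the ratio k = I/(MR²) is 0.5.
Since it rolls without slipping, ω = v/R and KE = ½Mv² + ½Iω² = ½(1+k)Mv² = (3/4)Mv².
Conserving energy between top and bottom: (3/4)Mv² = (3/4)Mv₀² + Mgh, hence v² = v₀² + 2gh/(1+k).
v = √(2.46² + 2×9.81×2.66/1.5) = √40.84 ≈ 6.39 m/s.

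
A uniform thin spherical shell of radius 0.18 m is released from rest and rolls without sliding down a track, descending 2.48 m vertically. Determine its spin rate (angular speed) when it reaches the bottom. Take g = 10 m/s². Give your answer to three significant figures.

ω ≈ 30.3 rad/s

The moment of inertia is (2/3)MR², giving k ≡ I/(MR²) = 2/3.
Rolling without slipping gives ω = v/R, so the total kinetic energy is ½Mv² + ½Iω² = ½(1+k)Mv² = (5/6)Mv².
Energy conservation Mgh = ½(1+k)Mv² gives v = √(2gh/(1+k)) = √(2 × 10 × 2.48 / 1.667) = 5.455 m/s.
The angular speed follows from ω = v/R = 5.455/0.18 ≈ 30.3 rad/s.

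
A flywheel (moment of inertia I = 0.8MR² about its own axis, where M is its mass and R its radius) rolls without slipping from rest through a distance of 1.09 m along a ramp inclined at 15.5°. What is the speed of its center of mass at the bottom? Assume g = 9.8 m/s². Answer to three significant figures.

v ≈ 1.78 m/s

For this body I = 0.8MR², i.e. k = I/(MR²) = 0.8.
Pure rolling means v = ωR; then KE = ½Mv² + ½I(v/R)² = ½(1+k)Mv² = (9/10)Mv².
The vertical drop is h = L sinθ = 1.09 × sin15.5° = 0.2913 m.
Energy conservation: Mgh = (9/10)Mv², so v = √(2gh/(1+k)) = √(2 × 9.8 × 0.2913 / 1.8) ≈ 1.78 m/s.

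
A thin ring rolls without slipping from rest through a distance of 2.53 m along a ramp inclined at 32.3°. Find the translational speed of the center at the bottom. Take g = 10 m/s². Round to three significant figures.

v ≈ 3.68 m/s

With I = MR², the ratio k = I/(MR²) is 1.
Since it rolls without slipping, ω = v/R and KE = ½Mv² + ½Iω² = ½(1+k)Mv² = Mv².
The vertical drop is h = L sinθ = 2.53 × sin32.3° = 1.352 m.
Energy conservation: Mgh = Mv², so v = √(2gh/(1+k)) = √(2 × 10 × 1.352 / 2) ≈ 3.68 m/s.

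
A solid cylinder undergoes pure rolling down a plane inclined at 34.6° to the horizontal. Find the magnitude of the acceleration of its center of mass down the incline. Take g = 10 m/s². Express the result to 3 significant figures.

For this body I = (1/2)MR², i.e. k = I/(MR²) = 0.5.
Newton's second law down the slope: Mg sinθ − f = Ma. The torque equation fR = Iα (with α = a/R) gives f = kMa.
Eliminating f: Mg sinθ = (1+k)Ma, so a = g sinθ/(1+k) = 10 × sin34.6° / 1.5 ≈ 3.79 m/s².

a ≈ 3.79 m/s²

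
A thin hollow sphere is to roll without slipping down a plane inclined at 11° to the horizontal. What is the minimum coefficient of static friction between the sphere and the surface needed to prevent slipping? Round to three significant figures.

μ_min ≈ 0.0778

Here I = (2/3)MR², so the shape factor k = I/(MR²) = 2/3.
Translational: Mg sinθ − f = Ma. Rotational about the CM: fR = Iα = kMRa, so f = kMa.
These give a = g sinθ/(1+k) and the required friction f = kMg sinθ/(1+k).
The normal force is N = Mg cosθ, so μ_min = f/N = k tanθ/(1+k).
μ_min = (2/3) × tan11° / 1.667 ≈ 0.0778.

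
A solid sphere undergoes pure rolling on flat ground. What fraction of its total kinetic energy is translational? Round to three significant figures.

The moment of inertia is (2/5)MR², giving k ≡ I/(MR²) = 0.4.
With ω = v/R, KE_trans = ½Mv² and KE_rot = ½Iω² = ½kMv², so KE_total = ½(1+k)Mv².
The translational fraction is therefore 1/(1+k) = 1/1.4 ≈ 0.714.

fraction ≈ 0.714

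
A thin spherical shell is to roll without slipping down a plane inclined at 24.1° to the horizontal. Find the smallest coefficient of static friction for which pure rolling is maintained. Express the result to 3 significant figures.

μ_min ≈ 0.179

Here I = (2/3)MR², so the shape factor k = I/(MR²) = 2/3.
Along the incline Mg sinθ − f = Ma, and torque about the center fR = Iα = kMR²(a/R) gives f = kMa.
These give a = g sinθ/(1+k) and the required friction f = kMg sinθ/(1+k).
The normal force is N = Mg cosθ, so μ_min = f/N = k tanθ/(1+k).
μ_min = (2/3) × tan24.1° / 1.667 ≈ 0.179.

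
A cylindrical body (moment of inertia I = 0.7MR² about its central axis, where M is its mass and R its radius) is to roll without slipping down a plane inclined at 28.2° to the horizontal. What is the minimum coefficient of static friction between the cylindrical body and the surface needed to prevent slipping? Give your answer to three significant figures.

μ_min ≈ 0.221

With I = 0.7MR², the ratio k = I/(MR²) is 0.7.
Along the incline Mg sinθ − f = Ma, and torque about the center fR = Iα = kMR²(a/R) gives f = kMa.
These give a = g sinθ/(1+k) and the required friction f = kMg sinθ/(1+k).
The normal force is N = Mg cosθ, so μ_min = f/N = k tanθ/(1+k).
μ_min = 0.7 × tan28.2° / 1.7 ≈ 0.221.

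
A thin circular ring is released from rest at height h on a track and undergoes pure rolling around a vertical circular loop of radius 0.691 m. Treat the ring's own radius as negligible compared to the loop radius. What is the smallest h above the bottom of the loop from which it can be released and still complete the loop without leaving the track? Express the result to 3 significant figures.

h_min ≈ 2.07 m

The moment of inertia is MR², giving k ≡ I/(MR²) = 1.
At the top, contact is just lost when gravity alone supplies the centripetal force: Mg = Mv_top²/r, i.e. v_top² = gr.
With ω = v/R, the kinetic energy at speed v is ½(1+k)Mv² = Mv².
Energy conservation from release (height h) to the top (height 2r): Mgh = Mg(2r) + M·gr.
Thus h_min = 2r + (1+k)r/2 = r(2 + 2/2) = 0.691 × 3 ≈ 2.07 m.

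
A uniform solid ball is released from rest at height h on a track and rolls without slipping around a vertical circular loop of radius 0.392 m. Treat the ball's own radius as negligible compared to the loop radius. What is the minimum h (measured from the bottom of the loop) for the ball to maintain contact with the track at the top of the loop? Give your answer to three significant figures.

With I = (2/5)MR², the ratio k = I/(MR²) is 0.4.
At the top, contact is just lost when gravity alone supplies the centripetal force: Mg = Mv_top²/r, i.e. v_top² = gr.
With ω = v/R, the kinetic energy at speed v is ½(1+k)Mv² = (7/10)Mv².
Energy conservation from release (height h) to the top (height 2r): Mgh = Mg(2r) + (7/10)M·gr.
Thus h_min = 2r + (1+k)r/2 = r(2 + 1.4/2) = 0.392 × 2.7 ≈ 1.06 m.

h_min ≈ 1.06 m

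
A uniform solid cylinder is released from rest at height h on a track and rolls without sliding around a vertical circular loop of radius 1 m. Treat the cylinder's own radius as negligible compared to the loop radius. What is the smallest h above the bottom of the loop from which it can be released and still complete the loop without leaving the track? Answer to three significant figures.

For this body I = (1/2)MR², i.e. k = I/(MR²) = 0.5.
At the top of the loop, the minimum-contact condition is Mg = Mv_top²/r, so v_top² = gr.
With ω = v/R, the kinetic energy at speed v is ½(1+k)Mv² = (3/4)Mv².
Energy conservation from release (height h) to the top (height 2r): Mgh = Mg(2r) + (3/4)M·gr.
Thus h_min = 2r + (1+k)r/2 = r(2 + 1.5/2) = 1 × 2.75 ≈ 2.75 m.

h_min ≈ 2.75 m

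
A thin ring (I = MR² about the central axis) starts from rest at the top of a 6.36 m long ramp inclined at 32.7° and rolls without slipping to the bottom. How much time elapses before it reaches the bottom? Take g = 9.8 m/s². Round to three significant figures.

t ≈ 2.19 s

For this body I = MR², i.e. k = I/(MR²) = 1.
Newton's second law down the slope: Mg sinθ − f = Ma. The torque equation fR = Iα (with α = a/R) gives f = kMa.
Hence a = g sinθ/(1+k) = 9.8×sin32.7°/2 = 2.647 m/s².
With constant a from rest, t = √(2L/a) = √(2·6.36/2.647) ≈ 2.19 s.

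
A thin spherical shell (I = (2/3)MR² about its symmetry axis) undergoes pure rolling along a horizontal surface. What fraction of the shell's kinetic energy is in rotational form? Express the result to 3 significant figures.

With I = (2/3)MR², the ratio k = I/(MR²) is 2/3.
Since ω = v/R, the translational part is ½Mv² and the rotational part is ½I(v/R)² = ½kMv²; the total is ½(1+k)Mv².
The rotational fraction is therefore k/(1+k) = (2/3)/1.667 ≈ 0.400.

fraction ≈ 0.400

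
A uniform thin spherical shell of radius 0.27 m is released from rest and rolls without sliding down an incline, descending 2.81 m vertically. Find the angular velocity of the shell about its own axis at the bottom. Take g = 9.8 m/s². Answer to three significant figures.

ω ≈ 21.3 rad/s

The moment of inertia is (2/3)MR², giving k ≡ I/(MR²) = 2/3.
Rolling without slipping gives ω = v/R, so the total kinetic energy is ½Mv² + ½Iω² = ½(1+k)Mv² = (5/6)Mv².
Energy conservation Mgh = ½(1+k)Mv² gives v = √(2gh/(1+k)) = √(2 × 9.8 × 2.81 / 1.667) = 5.749 m/s.
Then ω = v/R = 5.749 / 0.27 ≈ 21.3 rad/s.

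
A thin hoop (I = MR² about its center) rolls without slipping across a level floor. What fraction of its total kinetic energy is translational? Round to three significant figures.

Here I = MR², so the shape factor k = I/(MR²) = 1.
Since ω = v/R, the translational part is ½Mv² and the rotational part is ½I(v/R)² = ½kMv²; the total is ½(1+k)Mv².
The translational fraction is therefore 1/(1+k) = 1/2 ≈ 0.500.

fraction ≈ 0.500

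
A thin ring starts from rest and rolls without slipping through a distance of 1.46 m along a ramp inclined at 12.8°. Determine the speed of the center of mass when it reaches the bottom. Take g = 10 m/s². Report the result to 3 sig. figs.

v ≈ 1.80 m/s

The moment of inertia is MR², giving k ≡ I/(MR²) = 1.
Since it rolls without slipping, ω = v/R and KE = ½Mv² + ½Iω² = ½(1+k)Mv² = Mv².
The vertical drop is h = L sinθ = 1.46 × sin12.8° = 0.3235 m.
Energy conservation: Mgh = Mv², so v = √(2gh/(1+k)) = √(2 × 10 × 0.3235 / 2) ≈ 1.80 m/s.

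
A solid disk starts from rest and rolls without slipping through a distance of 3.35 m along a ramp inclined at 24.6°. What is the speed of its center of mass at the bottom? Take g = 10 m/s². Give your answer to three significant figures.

v ≈ 4.31 m/s

The moment of inertia is (1/2)MR², giving k ≡ I/(MR²) = 0.5.
The rolling condition ω = v/R makes the rotational term ½I(v/R)² = ½kMv², so KE_total = ½(1+k)Mv² = (3/4)Mv².
The vertical drop is h = L sinθ = 3.35 × sin24.6° = 1.395 m.
Setting Mgh = (3/4)Mv² gives v = √(2gh/(1+k)) = √(2·10·1.395/1.5) ≈ 4.31 m/s.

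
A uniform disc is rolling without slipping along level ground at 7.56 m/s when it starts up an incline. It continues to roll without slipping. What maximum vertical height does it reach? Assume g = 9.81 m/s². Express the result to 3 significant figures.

Here I = (1/2)MR², so the shape factor k = I/(MR²) = 0.5.
The rolling condition ω = v/R makes the rotational term ½I(v/R)² = ½kMv², so KE_total = ½(1+k)Mv² = (3/4)Mv².
All of this converts to potential energy at the highest point: (3/4)Mv₀² = Mgh.
Thus h = (1+k)v₀²/(2g) = 1.5 × 7.56² / (2 × 9.81) ≈ 4.37 m.

h ≈ 4.37 m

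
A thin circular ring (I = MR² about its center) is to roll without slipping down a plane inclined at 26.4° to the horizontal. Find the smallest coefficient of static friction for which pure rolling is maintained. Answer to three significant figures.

The moment of inertia is MR², giving k ≡ I/(MR²) = 1.
Newton's second law down the slope: Mg sinθ − f = Ma. The torque equation fR = Iα (with α = a/R) gives f = kMa.
These give a = g sinθ/(1+k) and the required friction f = kMg sinθ/(1+k).
The normal force is N = Mg cosθ, so μ_min = f/N = k tanθ/(1+k).
μ_min = 1 × tan26.4° / 2 ≈ 0.248.

μ_min ≈ 0.248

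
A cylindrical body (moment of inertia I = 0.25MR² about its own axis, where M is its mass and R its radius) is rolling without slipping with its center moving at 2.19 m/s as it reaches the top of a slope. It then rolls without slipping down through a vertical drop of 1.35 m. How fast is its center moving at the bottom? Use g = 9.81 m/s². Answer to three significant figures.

With I = 0.25MR², the ratio k = I/(MR²) is 0.25.
Pure rolling means v = ωR; then KE = ½Mv² + ½I(v/R)² = ½(1+k)Mv² = (5/8)Mv².
Conserving energy between top and bottom: (5/8)Mv² = (5/8)Mv₀² + Mgh, hence v² = v₀² + 2gh/(1+k).
v = √(2.19² + 2×9.81×1.35/1.25) = √25.99 ≈ 5.10 m/s.

v ≈ 5.10 m/s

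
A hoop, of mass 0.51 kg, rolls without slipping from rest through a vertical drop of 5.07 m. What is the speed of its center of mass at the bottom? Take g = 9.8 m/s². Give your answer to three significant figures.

v ≈ 7.05 m/s

The moment of inertia is MR², giving k ≡ I/(MR²) = 1.
Pure rolling means v = ωR; then KE = ½Mv² + ½I(v/R)² = ½(1+k)Mv² = Mv².
Energy conservation: Mgh = Mv², so v = √(2gh/(1+k)) = √(2 × 9.8 × 5.07 / 2) ≈ 7.05 m/s.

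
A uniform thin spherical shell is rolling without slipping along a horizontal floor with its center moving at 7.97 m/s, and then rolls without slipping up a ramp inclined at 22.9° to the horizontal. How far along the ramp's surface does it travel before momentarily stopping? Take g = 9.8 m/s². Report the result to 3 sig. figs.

The moment of inertia is (2/3)MR², giving k ≡ I/(MR²) = 2/3.
Rolling without slipping gives ω = v/R, so the total kinetic energy is ½Mv² + ½Iω² = ½(1+k)Mv² = (5/6)Mv².
Setting this equal to Mgh gives the vertical rise h = (1+k)v₀²/(2g) = 1.667×7.97²/(2×9.8) = 5.401 m.
The distance along the slope is d = h/sinθ = 5.401/sin22.9° ≈ 13.9 m.

d ≈ 13.9 m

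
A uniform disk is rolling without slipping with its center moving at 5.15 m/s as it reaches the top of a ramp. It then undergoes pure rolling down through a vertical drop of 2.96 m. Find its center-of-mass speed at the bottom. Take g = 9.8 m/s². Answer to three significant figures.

v ≈ 8.07 m/s

The moment of inertia is (1/2)MR², giving k ≡ I/(MR²) = 0.5.
Since it rolls without slipping, ω = v/R and KE = ½Mv² + ½Iω² = ½(1+k)Mv² = (3/4)Mv².
Conserving energy between top and bottom: (3/4)Mv² = (3/4)Mv₀² + Mgh, hence v² = v₀² + 2gh/(1+k).
v = √(5.15² + 2×9.8×2.96/1.5) = √65.2 ≈ 8.07 m/s.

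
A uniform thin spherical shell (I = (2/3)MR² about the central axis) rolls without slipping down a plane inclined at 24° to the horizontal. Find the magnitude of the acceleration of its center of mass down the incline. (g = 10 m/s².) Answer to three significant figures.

For this body I = (2/3)MR², i.e. k = I/(MR²) = 2/3.
Newton's second law down the slope: Mg sinθ − f = Ma. The torque equation fR = Iα (with α = a/R) gives f = kMa.
Eliminating f: Mg sinθ = (1+k)Ma, so a = g sinθ/(1+k) = 10 × sin24° / 1.667 ≈ 2.44 m/s².

a ≈ 2.44 m/s²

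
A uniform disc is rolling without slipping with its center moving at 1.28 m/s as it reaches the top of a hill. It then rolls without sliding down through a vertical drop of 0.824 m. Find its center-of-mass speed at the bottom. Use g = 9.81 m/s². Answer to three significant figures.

v ≈ 3.52 m/s

For this body I = (1/2)MR², i.e. k = I/(MR²) = 0.5.
Pure rolling means v = ωR; then KE = ½Mv² + ½I(v/R)² = ½(1+k)Mv² = (3/4)Mv².
Conserving energy between top and bottom: (3/4)Mv² = (3/4)Mv₀² + Mgh, hence v² = v₀² + 2gh/(1+k).
v = √(1.28² + 2×9.81×0.824/1.5) = √12.42 ≈ 3.52 m/s.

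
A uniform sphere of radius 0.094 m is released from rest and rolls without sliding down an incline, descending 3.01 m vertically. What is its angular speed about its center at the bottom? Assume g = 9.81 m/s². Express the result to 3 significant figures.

With I = (2/5)MR², the ratio k = I/(MR²) is 0.4.
Pure rolling means v = ωR; then KE = ½Mv² + ½I(v/R)² = ½(1+k)Mv² = (7/10)Mv².
Energy conservation Mgh = ½(1+k)Mv² gives v = √(2gh/(1+k)) = √(2 × 9.81 × 3.01 / 1.4) = 6.495 m/s.
The angular speed follows from ω = v/R = 6.495/0.094 ≈ 69.1 rad/s.

ω ≈ 69.1 rad/s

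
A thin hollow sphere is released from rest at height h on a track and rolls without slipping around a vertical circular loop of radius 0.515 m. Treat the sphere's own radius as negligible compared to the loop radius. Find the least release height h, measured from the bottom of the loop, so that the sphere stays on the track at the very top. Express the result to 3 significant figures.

h_min ≈ 1.46 m

The moment of inertia is (2/3)MR², giving k ≡ I/(MR²) = 2/3.
At the top, contact is just lost when gravity alone supplies the centripetal force: Mg = Mv_top²/r, i.e. v_top² = gr.
With ω = v/R, the kinetic energy at speed v is ½(1+k)Mv² = (5/6)Mv².
Energy conservation from release (height h) to the top (height 2r): Mgh = Mg(2r) + (5/6)M·gr.
Thus h_min = 2r + (1+k)r/2 = r(2 + 1.667/2) = 0.515 × 2.833 ≈ 1.46 m.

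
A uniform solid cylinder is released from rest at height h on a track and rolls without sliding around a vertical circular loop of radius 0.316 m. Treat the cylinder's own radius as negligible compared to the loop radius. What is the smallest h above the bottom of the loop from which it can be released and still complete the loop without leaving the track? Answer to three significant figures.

h_min ≈ 0.869 m

The moment of inertia is (1/2)MR², giving k ≡ I/(MR²) = 0.5.
At the top, contact is just lost when gravity alone supplies the centripetal force: Mg = Mv_top²/r, i.e. v_top² = gr.
With ω = v/R, the kinetic energy at speed v is ½(1+k)Mv² = (3/4)Mv².
Energy conservation from release (height h) to the top (height 2r): Mgh = Mg(2r) + (3/4)M·gr.
Thus h_min = 2r + (1+k)r/2 = r(2 + 1.5/2) = 0.316 × 2.75 ≈ 0.869 m.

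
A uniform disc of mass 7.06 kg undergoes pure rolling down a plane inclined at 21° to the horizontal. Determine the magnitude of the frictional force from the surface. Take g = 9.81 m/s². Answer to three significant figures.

f ≈ 8.27 N

The moment of inertia is (1/2)MR², giving k ≡ I/(MR²) = 0.5.
Newton's second law down the slope: Mg sinθ − f = Ma. The torque equation fR = Iα (with α = a/R) gives f = kMa.
Combining, a = g sinθ/(1+k) and f = kMa = kMg sinθ/(1+k).
f = 0.5 × 7.06 × 9.81 × sin21° / 1.5 ≈ 8.27 N.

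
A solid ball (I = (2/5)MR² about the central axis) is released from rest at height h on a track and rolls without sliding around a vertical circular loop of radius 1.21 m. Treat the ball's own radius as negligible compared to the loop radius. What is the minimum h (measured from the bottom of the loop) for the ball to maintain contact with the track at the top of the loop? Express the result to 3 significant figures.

With I = (2/5)MR², the ratio k = I/(MR²) is 0.4.
At the top, contact is just lost when gravity alone supplies the centripetal force: Mg = Mv_top²/r, i.e. v_top² = gr.
With ω = v/R, the kinetic energy at speed v is ½(1+k)Mv² = (7/10)Mv².
Energy conservation from release (height h) to the top (height 2r): Mgh = Mg(2r) + (7/10)M·gr.
Thus h_min = 2r + (1+k)r/2 = r(2 + 1.4/2) = 1.21 × 2.7 ≈ 3.27 m.

h_min ≈ 3.27 m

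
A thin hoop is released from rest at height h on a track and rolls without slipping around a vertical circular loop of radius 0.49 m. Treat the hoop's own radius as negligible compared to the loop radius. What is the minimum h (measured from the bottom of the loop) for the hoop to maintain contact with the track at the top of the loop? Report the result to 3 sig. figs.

h_min ≈ 1.47 m

For this body I = MR², i.e. k = I/(MR²) = 1.
At the top of the loop, the minimum-contact condition is Mg = Mv_top²/r, so v_top² = gr.
With ω = v/R, the kinetic energy at speed v is ½(1+k)Mv² = Mv².
Energy conservation from release (height h) to the top (height 2r): Mgh = Mg(2r) + M·gr.
Thus h_min = 2r + (1+k)r/2 = r(2 + 2/2) = 0.49 × 3 ≈ 1.47 m.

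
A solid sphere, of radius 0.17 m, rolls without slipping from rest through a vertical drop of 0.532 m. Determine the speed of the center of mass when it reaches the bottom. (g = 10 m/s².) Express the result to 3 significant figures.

Here I = (2/5)MR², so the shape factor k = I/(MR²) = 0.4.
Rolling without slipping gives ω = v/R, so the total kinetic energy is ½Mv² + ½Iω² = ½(1+k)Mv² = (7/10)Mv².
Setting Mgh = (7/10)Mv² gives v = √(2gh/(1+k)) = √(2·10·0.532/1.4) ≈ 2.76 m/s.

v ≈ 2.76 m/s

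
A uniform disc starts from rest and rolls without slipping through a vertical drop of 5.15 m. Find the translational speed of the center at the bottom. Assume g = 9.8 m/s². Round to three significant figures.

v ≈ 8.20 m/s

With I = (1/2)MR², the ratio k = I/(MR²) is 0.5.
Pure rolling means v = ωR; then KE = ½Mv² + ½I(v/R)² = ½(1+k)Mv² = (3/4)Mv².
Energy conservation: Mgh = (3/4)Mv², so v = √(2gh/(1+k)) = √(2 × 9.8 × 5.15 / 1.5) ≈ 8.20 m/s.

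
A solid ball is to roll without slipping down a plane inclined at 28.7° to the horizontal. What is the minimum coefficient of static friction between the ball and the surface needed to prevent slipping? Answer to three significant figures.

μ_min ≈ 0.156

The moment of inertia is (2/5)MR², giving k ≡ I/(MR²) = 0.4.
Newton's second law down the slope: Mg sinθ − f = Ma. The torque equation fR = Iα (with α = a/R) gives f = kMa.
These give a = g sinθ/(1+k) and the required friction f = kMg sinθ/(1+k).
With N = Mg cosθ, the no-slip condition f ≤ μN gives μ_min = f/N = k tanθ/(1+k).
μ_min = 0.4 × tan28.7° / 1.4 ≈ 0.156.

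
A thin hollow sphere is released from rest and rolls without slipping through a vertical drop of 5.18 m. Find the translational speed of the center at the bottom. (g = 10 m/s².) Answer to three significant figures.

The moment of inertia is (2/3)MR², giving k ≡ I/(MR²) = 2/3.
The rolling condition ω = v/R makes the rotational term ½I(v/R)² = ½kMv², so KE_total = ½(1+k)Mv² = (5/6)Mv².
Energy conservation: Mgh = (5/6)Mv², so v = √(2gh/(1+k)) = √(2 × 10 × 5.18 / 1.667) ≈ 7.88 m/s.

v ≈ 7.88 m/s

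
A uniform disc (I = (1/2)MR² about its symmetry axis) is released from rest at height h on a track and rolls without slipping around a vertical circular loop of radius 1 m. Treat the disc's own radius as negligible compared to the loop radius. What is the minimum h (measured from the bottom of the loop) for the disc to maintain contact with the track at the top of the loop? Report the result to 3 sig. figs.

h_min ≈ 2.75 m

With I = (1/2)MR², the ratio k = I/(MR²) is 0.5.
At the top of the loop, the minimum-contact condition is Mg = Mv_top²/r, so v_top² = gr.
With ω = v/R, the kinetic energy at speed v is ½(1+k)Mv² = (3/4)Mv².
Energy conservation from release (height h) to the top (height 2r): Mgh = Mg(2r) + (3/4)M·gr.
Thus h_min = 2r + (1+k)r/2 = r(2 + 1.5/2) = 1 × 2.75 ≈ 2.75 m.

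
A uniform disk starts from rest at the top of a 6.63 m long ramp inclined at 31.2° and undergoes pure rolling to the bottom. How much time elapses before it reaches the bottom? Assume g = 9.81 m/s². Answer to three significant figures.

With I = (1/2)MR², the ratio k = I/(MR²) is 0.5.
Translational: Mg sinθ − f = Ma. Rotational about the CM: fR = Iα = kMRa, so f = kMa.
Hence a = g sinθ/(1+k) = 9.81×sin31.2°/1.5 = 3.388 m/s².
With constant a from rest, t = √(2L/a) = √(2·6.63/3.388) ≈ 1.98 s.

t ≈ 1.98 s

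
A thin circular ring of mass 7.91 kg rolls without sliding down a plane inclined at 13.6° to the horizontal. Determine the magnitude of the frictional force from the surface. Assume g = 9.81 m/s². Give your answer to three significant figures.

f ≈ 9.12 N

Here I = MR², so the shape factor k = I/(MR²) = 1.
Newton's second law down the slope: Mg sinθ − f = Ma. The torque equation fR = Iα (with α = a/R) gives f = kMa.
Combining, a = g sinθ/(1+k) and f = kMa = kMg sinθ/(1+k).
f = 1 × 7.91 × 9.81 × sin13.6° / 2 ≈ 9.12 N.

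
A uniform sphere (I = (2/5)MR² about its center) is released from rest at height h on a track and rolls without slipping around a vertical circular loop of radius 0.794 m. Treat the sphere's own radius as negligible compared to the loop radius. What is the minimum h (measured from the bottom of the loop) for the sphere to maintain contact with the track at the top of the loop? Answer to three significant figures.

h_min ≈ 2.14 m

The moment of inertia is (2/5)MR², giving k ≡ I/(MR²) = 0.4.
At the top of the loop, the minimum-contact condition is Mg = Mv_top²/r, so v_top² = gr.
With ω = v/R, the kinetic energy at speed v is ½(1+k)Mv² = (7/10)Mv².
Energy conservation from release (height h) to the top (height 2r): Mgh = Mg(2r) + (7/10)M·gr.
Thus h_min = 2r + (1+k)r/2 = r(2 + 1.4/2) = 0.794 × 2.7 ≈ 2.14 m.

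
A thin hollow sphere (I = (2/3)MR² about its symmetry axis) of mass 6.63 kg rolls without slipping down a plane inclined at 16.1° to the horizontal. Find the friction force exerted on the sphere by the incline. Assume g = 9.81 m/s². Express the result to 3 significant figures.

f ≈ 7.21 N

With I = (2/3)MR², the ratio k = I/(MR²) is 2/3.
Newton's second law down the slope: Mg sinθ − f = Ma. The torque equation fR = Iα (with α = a/R) gives f = kMa.
Combining, a = g sinθ/(1+k) and f = kMa = kMg sinθ/(1+k).
f = (2/3) × 6.63 × 9.81 × sin16.1° / 1.667 ≈ 7.21 N.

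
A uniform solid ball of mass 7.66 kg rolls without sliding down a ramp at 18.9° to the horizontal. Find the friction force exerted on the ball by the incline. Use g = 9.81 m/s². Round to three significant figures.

The moment of inertia is (2/5)MR², giving k ≡ I/(MR²) = 0.4.
Newton's second law down the slope: Mg sinθ − f = Ma. The torque equation fR = Iα (with α = a/R) gives f = kMa.
Combining, a = g sinθ/(1+k) and f = kMa = kMg sinθ/(1+k).
f = 0.4 × 7.66 × 9.81 × sin18.9° / 1.4 ≈ 6.95 N.

f ≈ 6.95 N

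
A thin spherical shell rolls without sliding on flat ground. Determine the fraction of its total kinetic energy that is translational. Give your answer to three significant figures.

Here I = (2/3)MR², so the shape factor k = I/(MR²) = 2/3.
Since ω = v/R, the translational part is ½Mv² and the rotational part is ½I(v/R)² = ½kMv²; the total is ½(1+k)Mv².
The translational fraction is therefore 1/(1+k) = 1/1.667 ≈ 0.600.

fraction ≈ 0.600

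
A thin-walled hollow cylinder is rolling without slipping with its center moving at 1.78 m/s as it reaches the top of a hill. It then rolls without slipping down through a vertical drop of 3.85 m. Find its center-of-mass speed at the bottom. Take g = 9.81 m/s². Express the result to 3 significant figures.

The moment of inertia is MR², giving k ≡ I/(MR²) = 1.
The rolling condition ω = v/R makes the rotational term ½I(v/R)² = ½kMv², so KE_total = ½(1+k)Mv² = Mv².
Energy conservation: Mv₀² + Mgh = Mv², so v² = v₀² + 2gh/(1+k).
v = √(1.78² + 2×9.81×3.85/2) = √40.94 ≈ 6.40 m/s.

v ≈ 6.40 m/s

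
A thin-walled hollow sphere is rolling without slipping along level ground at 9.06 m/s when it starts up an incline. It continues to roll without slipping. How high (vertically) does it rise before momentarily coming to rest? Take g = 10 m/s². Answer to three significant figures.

h ≈ 6.84 m

The moment of inertia is (2/3)MR², giving k ≡ I/(MR²) = 2/3.
The rolling condition ω = v/R makes the rotational term ½I(v/R)² = ½kMv², so KE_total = ½(1+k)Mv² = (5/6)Mv².
At the top the kinetic energy is zero, so (5/6)Mv₀² = Mgh.
Thus h = (1+k)v₀²/(2g) = 1.667 × 9.06² / (2 × 10) ≈ 6.84 m.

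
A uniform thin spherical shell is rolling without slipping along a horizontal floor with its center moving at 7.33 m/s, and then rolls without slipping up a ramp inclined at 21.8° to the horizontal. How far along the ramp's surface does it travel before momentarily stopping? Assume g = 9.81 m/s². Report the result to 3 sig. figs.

Here I = (2/3)MR², so the shape factor k = I/(MR²) = 2/3.
Rolling without slipping gives ω = v/R, so the total kinetic energy is ½Mv² + ½Iω² = ½(1+k)Mv² = (5/6)Mv².
Setting this equal to Mgh gives the vertical rise h = (1+k)v₀²/(2g) = 1.667×7.33²/(2×9.81) = 4.564 m.
The distance along the slope is d = h/sinθ = 4.564/sin21.8° ≈ 12.3 m.

d ≈ 12.3 m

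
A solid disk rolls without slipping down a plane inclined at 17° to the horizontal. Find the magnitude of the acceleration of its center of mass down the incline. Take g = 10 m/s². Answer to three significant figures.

Here I = (1/2)MR², so the shape factor k = I/(MR²) = 0.5.
Along the incline Mg sinθ − f = Ma, and torque about the center fR = Iα = kMR²(a/R) gives f = kMa.
Eliminating f: Mg sinθ = (1+k)Ma, so a = g sinθ/(1+k) = 10 × sin17° / 1.5 ≈ 1.95 m/s².

a ≈ 1.95 m/s²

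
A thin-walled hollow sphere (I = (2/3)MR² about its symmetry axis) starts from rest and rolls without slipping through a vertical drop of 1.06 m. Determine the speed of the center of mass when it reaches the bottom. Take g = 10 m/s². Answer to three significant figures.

v ≈ 3.57 m/s

The moment of inertia is (2/3)MR², giving k ≡ I/(MR²) = 2/3.
Rolling without slipping gives ω = v/R, so the total kinetic energy is ½Mv² + ½Iω² = ½(1+k)Mv² = (5/6)Mv².
Setting Mgh = (5/6)Mv² gives v = √(2gh/(1+k)) = √(2·10·1.06/1.667) ≈ 3.57 m/s.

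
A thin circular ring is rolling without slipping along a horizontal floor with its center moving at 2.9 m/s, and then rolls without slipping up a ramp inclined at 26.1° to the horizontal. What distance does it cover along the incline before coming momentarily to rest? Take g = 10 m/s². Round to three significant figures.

With I = MR², the ratio k = I/(MR²) is 1.
Rolling without slipping gives ω = v/R, so the total kinetic energy is ½Mv² + ½Iω² = ½(1+k)Mv² = Mv².
Setting this equal to Mgh gives the vertical rise h = (1+k)v₀²/(2g) = 2×2.9²/(2×10) = 0.841 m.
The distance along the slope is d = h/sinθ = 0.841/sin26.1° ≈ 1.91 m.

d ≈ 1.91 m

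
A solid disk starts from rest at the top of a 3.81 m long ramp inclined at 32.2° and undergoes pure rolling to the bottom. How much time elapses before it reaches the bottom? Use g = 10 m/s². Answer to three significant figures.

With I = (1/2)MR², the ratio k = I/(MR²) is 0.5.
Translational: Mg sinθ − f = Ma. Rotational about the CM: fR = Iα = kMRa, so f = kMa.
Hence a = g sinθ/(1+k) = 10×sin32.2°/1.5 = 3.553 m/s².
With constant a from rest, t = √(2L/a) = √(2·3.81/3.553) ≈ 1.46 s.

t ≈ 1.46 s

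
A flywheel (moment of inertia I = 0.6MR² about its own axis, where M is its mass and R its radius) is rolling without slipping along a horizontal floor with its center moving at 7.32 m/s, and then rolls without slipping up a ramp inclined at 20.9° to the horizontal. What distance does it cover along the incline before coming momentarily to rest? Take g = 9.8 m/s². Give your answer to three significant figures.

d ≈ 12.3 m

The moment of inertia is 0.6MR², giving k ≡ I/(MR²) = 0.6.
Rolling without slipping gives ω = v/R, so the total kinetic energy is ½Mv² + ½Iω² = ½(1+k)Mv² = (4/5)Mv².
Setting this equal to Mgh gives the vertical rise h = (1+k)v₀²/(2g) = 1.6×7.32²/(2×9.8) = 4.374 m.
Along the incline, d = h/sinθ = 4.374/sin20.9° ≈ 12.3 m.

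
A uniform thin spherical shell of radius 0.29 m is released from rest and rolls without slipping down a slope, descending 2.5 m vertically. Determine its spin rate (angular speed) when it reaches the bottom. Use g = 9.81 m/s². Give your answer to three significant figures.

With I = (2/3)MR², the ratio k = I/(MR²) is 2/3.
Rolling without slipping gives ω = v/R, so the total kinetic energy is ½Mv² + ½Iω² = ½(1+k)Mv² = (5/6)Mv².
Energy conservation Mgh = ½(1+k)Mv² gives v = √(2gh/(1+k)) = √(2 × 9.81 × 2.5 / 1.667) = 5.425 m/s.
Then ω = v/R = 5.425 / 0.29 ≈ 18.7 rad/s.

ω ≈ 18.7 rad/s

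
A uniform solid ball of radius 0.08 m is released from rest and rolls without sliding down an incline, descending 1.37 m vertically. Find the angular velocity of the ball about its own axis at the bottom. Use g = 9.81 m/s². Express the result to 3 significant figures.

ω ≈ 54.8 rad/s

With I = (2/5)MR², the ratio k = I/(MR²) is 0.4.
Pure rolling means v = ωR; then KE = ½Mv² + ½I(v/R)² = ½(1+k)Mv² = (7/10)Mv².
Energy conservation Mgh = ½(1+k)Mv² gives v = √(2gh/(1+k)) = √(2 × 9.81 × 1.37 / 1.4) = 4.382 m/s.
The angular speed follows from ω = v/R = 4.382/0.08 ≈ 54.8 rad/s.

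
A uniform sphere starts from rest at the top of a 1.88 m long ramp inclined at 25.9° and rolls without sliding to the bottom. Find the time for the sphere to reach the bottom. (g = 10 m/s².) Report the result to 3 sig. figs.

The moment of inertia is (2/5)MR², giving k ≡ I/(MR²) = 0.4.
Newton's second law down the slope: Mg sinθ − f = Ma. The torque equation fR = Iα (with α = a/R) gives f = kMa.
Hence a = g sinθ/(1+k) = 10×sin25.9°/1.4 = 3.12 m/s².
With constant a from rest, t = √(2L/a) = √(2·1.88/3.12) ≈ 1.10 s.

t ≈ 1.10 s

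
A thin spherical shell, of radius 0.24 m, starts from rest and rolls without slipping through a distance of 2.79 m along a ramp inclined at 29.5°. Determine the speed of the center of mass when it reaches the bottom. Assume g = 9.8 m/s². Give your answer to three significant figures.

With I = (2/3)MR², the ratio k = I/(MR²) is 2/3.
Pure rolling means v = ωR; then KE = ½Mv² + ½I(v/R)² = ½(1+k)Mv² = (5/6)Mv².
The vertical drop is h = L sinθ = 2.79 × sin29.5° = 1.374 m.
Setting Mgh = (5/6)Mv² gives v = √(2gh/(1+k)) = √(2·9.8·1.374/1.667) ≈ 4.02 m/s.

v ≈ 4.02 m/s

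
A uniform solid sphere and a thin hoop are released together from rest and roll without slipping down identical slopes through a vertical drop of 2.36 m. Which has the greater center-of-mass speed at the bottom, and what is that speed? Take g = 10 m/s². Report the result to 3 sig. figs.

the uniform solid sphere, at v ≈ 5.81 m/s

For rolling without slipping, Mgh = ½(1+k)Mv² where k = I/(MR²), so v = √(2gh/(1+k)).
Uniform solid sphere: k = 0.4, giving v = √(2×10×2.36/1.4) = 5.806 m/s.
Thin hoop: k = 1, giving v = √(2×10×2.36/2) = 4.858 m/s.
The smaller k wins: the uniform solid sphere, at ≈ 5.81 m/s.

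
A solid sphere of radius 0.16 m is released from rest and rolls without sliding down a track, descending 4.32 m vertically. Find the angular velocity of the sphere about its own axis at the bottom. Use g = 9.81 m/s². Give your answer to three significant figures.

ω ≈ 48.6 rad/s

For this body I = (2/5)MR², i.e. k = I/(MR²) = 0.4.
Pure rolling means v = ωR; then KE = ½Mv² + ½I(v/R)² = ½(1+k)Mv² = (7/10)Mv².
Energy conservation Mgh = ½(1+k)Mv² gives v = √(2gh/(1+k)) = √(2 × 9.81 × 4.32 / 1.4) = 7.781 m/s.
Then ω = v/R = 7.781 / 0.16 ≈ 48.6 rad/s.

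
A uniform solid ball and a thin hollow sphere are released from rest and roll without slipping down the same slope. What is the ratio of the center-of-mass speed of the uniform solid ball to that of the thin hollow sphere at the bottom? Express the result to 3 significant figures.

v_ratio ≈ 1.09

Each satisfies Mgh = ½(1+k)Mv² with k = I/(MR²), so v ∝ 1/√(1+k).
For the uniform solid ball k = 0.4; for the thin hollow sphere k = 2/3.
v₁/v₂ = √((1+k₂)/(1+k₁)) = √(1.667/1.4) ≈ 1.09.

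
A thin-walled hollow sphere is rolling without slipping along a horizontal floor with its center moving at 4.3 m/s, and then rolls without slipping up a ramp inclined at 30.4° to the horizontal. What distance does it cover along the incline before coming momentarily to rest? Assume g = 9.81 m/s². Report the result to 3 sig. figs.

d ≈ 3.10 m

Here I = (2/3)MR², so the shape factor k = I/(MR²) = 2/3.
Pure rolling means v = ωR; then KE = ½Mv² + ½I(v/R)² = ½(1+k)Mv² = (5/6)Mv².
Setting this equal to Mgh gives the vertical rise h = (1+k)v₀²/(2g) = 1.667×4.3²/(2×9.81) = 1.571 m.
Along the incline, d = h/sinθ = 1.571/sin30.4° ≈ 3.10 m.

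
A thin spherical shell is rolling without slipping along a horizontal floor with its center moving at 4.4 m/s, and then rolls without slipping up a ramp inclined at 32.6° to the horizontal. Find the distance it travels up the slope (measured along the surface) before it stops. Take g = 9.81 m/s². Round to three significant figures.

For this body I = (2/3)MR², i.e. k = I/(MR²) = 2/3.
Since it rolls without slipping, ω = v/R and KE = ½Mv² + ½Iω² = ½(1+k)Mv² = (5/6)Mv².
Setting this equal to Mgh gives the vertical rise h = (1+k)v₀²/(2g) = 1.667×4.4²/(2×9.81) = 1.645 m.
Along the incline, d = h/sinθ = 1.645/sin32.6° ≈ 3.05 m.

d ≈ 3.05 m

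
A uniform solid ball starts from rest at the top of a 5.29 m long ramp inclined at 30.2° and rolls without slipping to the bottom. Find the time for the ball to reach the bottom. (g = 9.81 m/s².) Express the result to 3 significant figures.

t ≈ 1.73 s

For this body I = (2/5)MR², i.e. k = I/(MR²) = 0.4.
Newton's second law down the slope: Mg sinθ − f = Ma. The torque equation fR = Iα (with α = a/R) gives f = kMa.
Hence a = g sinθ/(1+k) = 9.81×sin30.2°/1.4 = 3.525 m/s².
With constant a from rest, t = √(2L/a) = √(2·5.29/3.525) ≈ 1.73 s.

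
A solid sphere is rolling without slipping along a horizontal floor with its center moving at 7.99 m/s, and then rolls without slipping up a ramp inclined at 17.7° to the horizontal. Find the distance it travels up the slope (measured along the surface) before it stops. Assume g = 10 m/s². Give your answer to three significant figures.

d ≈ 14.7 m

Here I = (2/5)MR², so the shape factor k = I/(MR²) = 0.4.
Pure rolling means v = ωR; then KE = ½Mv² + ½I(v/R)² = ½(1+k)Mv² = (7/10)Mv².
Setting this equal to Mgh gives the vertical rise h = (1+k)v₀²/(2g) = 1.4×7.99²/(2×10) = 4.469 m.
Along the incline, d = h/sinθ = 4.469/sin17.7° ≈ 14.7 m.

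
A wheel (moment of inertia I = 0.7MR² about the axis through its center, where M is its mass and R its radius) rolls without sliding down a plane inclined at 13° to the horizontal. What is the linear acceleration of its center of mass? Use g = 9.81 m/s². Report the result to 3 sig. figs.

a ≈ 1.30 m/s²

The moment of inertia is 0.7MR², giving k ≡ I/(MR²) = 0.7.
Along the incline Mg sinθ − f = Ma, and torque about the center fR = Iα = kMR²(a/R) gives f = kMa.
Eliminating f: Mg sinθ = (1+k)Ma, so a = g sinθ/(1+k) = 9.81 × sin13° / 1.7 ≈ 1.30 m/s².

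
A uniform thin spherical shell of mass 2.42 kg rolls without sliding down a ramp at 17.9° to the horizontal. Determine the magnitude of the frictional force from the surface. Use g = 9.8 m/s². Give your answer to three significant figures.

The moment of inertia is (2/3)MR², giving k ≡ I/(MR²) = 2/3.
Along the incline Mg sinθ − f = Ma, and torque about the center fR = Iα = kMR²(a/R) gives f = kMa.
Combining, a = g sinθ/(1+k) and f = kMa = kMg sinθ/(1+k).
f = (2/3) × 2.42 × 9.8 × sin17.9° / 1.667 ≈ 2.92 N.

f ≈ 2.92 N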